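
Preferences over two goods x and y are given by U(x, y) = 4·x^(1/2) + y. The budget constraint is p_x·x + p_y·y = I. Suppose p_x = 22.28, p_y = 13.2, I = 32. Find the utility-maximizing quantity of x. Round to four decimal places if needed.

Utility is quasi-linear in y; the FOC for x is 2/√x = p_x/p_y.
Solve: √x = 2·p_y/p_x, so x*(p_x,p_y) = (2·p_y/p_x)², and y* = (I − p_x·x*)/p_y.
Plugging in: x* = (2·13.2/22.28)² = 1.404.

x* = 1.404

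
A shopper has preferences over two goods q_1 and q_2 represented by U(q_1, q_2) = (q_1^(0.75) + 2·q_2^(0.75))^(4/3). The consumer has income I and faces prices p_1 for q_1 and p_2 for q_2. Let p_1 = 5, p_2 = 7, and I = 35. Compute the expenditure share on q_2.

share on q_2 = 0.8536

MU_q_1 ∝ q_1^(-0.25), MU_q_2 ∝ 2·q_2^(-0.25), so MRS = (1/2)·(q_2/q_1)^(0.25) = p_1/p_2.
Solve for the ratio: q_2/q_1 = [2·p_1/p_2]^(4).
Substitute q_2 = (q_2/q_1)·q_1 into the budget: q_1* = I/(p_1 + p_2·(q_2/q_1)).
Numerically q_2/q_1 = 4.164931, so q_1* = 35/(5 + 7·4.164931) = 1.0248 and q_2* = 4.164931·1.0248 = 4.268.
Expenditure on q_2: 7·4.268 = 29.8762; share = 0.8536.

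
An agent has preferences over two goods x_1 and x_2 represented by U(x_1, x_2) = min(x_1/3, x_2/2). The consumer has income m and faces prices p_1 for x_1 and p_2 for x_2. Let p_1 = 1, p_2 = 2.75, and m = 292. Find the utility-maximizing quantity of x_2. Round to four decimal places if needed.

x_2* = 68.7059

With perfect complements, no substitution: consume in ratio x_1:x_2 = 3:2.
Budget: p_1·x_1 + p_2·(2/3)·x_1 = m, so (3·p_1 + 2·p_2)·x_1 = 3·m.
Demand: x_1*(p_1,p_2,m) = 3·m/(3·p_1 + 2·p_2), x_2* = 2·m/(3·p_1 + 2·p_2).
Here 3·1 + 2·2.75 = 8.5, giving x_2* = 68.7059.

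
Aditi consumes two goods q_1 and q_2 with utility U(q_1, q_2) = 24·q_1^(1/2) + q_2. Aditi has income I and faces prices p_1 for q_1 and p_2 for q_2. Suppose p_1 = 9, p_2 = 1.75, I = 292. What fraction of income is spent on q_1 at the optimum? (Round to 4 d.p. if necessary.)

Utility is quasi-linear in q_2; the FOC for q_1 is 12/√q_1 = p_1/p_2.
Solve: √q_1 = 12·p_2/p_1, so q_1*(p_1,p_2) = (12·p_2/p_1)², and q_2* = (I − p_1·q_1*)/p_2.
Plugging in: q_1* = (12·1.75/9)² = 5.4444, q_2* = 138.8571.
Expenditure on q_1: 9·5.4444 = 49; share = 0.1678.

share on q_1 = 0.1678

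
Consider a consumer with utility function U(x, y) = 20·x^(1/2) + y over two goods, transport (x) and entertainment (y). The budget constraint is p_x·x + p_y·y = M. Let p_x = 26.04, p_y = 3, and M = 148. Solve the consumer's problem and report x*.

MU_x = 10/√x, MU_y = 1. Tangency: 10/√x = p_x/p_y.
Thus x* = (10·p_y/p_x)² — independent of M — with the rest of income spent on y.
Plugging in: x* = (10·3/26.04)² = 1.3273.

x* = 1.3273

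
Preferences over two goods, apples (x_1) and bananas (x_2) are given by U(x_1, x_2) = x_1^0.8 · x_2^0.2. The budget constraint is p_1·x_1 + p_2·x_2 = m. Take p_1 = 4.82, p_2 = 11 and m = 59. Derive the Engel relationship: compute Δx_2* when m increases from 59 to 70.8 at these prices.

Δx_2* = 0.2145

At p_1=4.82, p_2=11, m=59: x_2* = 0.2·59/11 = 1.0727.
At m' = 70.8: x_2* = 1.2873. Change: 1.2873 − 1.0727 = 0.2145.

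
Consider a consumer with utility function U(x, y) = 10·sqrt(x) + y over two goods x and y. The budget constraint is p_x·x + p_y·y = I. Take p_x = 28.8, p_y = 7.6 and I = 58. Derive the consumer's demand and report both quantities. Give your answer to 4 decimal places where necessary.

x* = 1.7409, y* = 1.0344

Utility is quasi-linear in y; the FOC for x is 5/√x = p_x/p_y.
Thus x* = (5·p_y/p_x)² — independent of I — with the rest of income spent on y.
Plugging in: x* = (5·7.6/28.8)² = 1.7409, y* = 1.0344.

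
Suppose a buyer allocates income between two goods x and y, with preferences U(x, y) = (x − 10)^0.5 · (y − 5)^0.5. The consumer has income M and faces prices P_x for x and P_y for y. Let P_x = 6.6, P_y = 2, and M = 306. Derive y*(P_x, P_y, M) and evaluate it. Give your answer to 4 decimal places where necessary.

Substituting into the budget: x* = 10 + 0.5·(M − 10·P_x − 5·P_y)/P_x, and y* = 5 + 0.5·(…)/P_y.
Discretionary income = 306 − 10·6.6 − 5·2 = 230; y* = 5 + 0.5·230/2 = 62.5.

y* = 62.5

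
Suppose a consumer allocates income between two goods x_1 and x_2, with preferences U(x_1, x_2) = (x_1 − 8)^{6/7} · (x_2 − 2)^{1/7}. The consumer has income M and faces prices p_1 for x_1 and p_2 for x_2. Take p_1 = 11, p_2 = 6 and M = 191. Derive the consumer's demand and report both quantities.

MRS = 6·(x_2−2)/(x_1−8). Tangency with p_1/p_2 gives x_2−2 = (1/6)·(p_1/p_2)·(x_1−8).
After buying the subsistence bundle (8, 2), a share 6/7 of the remaining income goes to x_1: x_1* = 8 + 6/7·(M − 8p_1 − 2p_2)/p_1.
Discretionary income = 191 − 8·11 − 2·6 = 91; x_1* = 8 + 6/7·91/11 = 15.0909; x_2* = 2 + 1/7·91/6 = 4.1667.

x_1* = 15.0909, x_2* = 4.1667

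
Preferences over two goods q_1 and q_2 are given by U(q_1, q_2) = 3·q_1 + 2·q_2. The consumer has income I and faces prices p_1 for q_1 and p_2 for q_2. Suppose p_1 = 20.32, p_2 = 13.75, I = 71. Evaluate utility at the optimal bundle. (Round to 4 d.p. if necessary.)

q_1 gives more utility per dollar, so spend all income on q_1: q_1* = I/p_1, q_2* = 0.
Numerically: q_1* = 3.4941, q_2* = 0.
Utility at the optimum: U(3.4941, 0) = 10.4823.

V = 10.4823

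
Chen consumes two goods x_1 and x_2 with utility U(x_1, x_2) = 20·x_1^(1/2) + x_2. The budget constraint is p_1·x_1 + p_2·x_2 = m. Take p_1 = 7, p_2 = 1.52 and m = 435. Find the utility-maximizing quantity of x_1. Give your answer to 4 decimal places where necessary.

MU_x_1 = 10/√x_1, MU_x_2 = 1. Tangency: 10/√x_1 = p_1/p_2.
Thus x_1* = (10·p_2/p_1)² — independent of m — with the rest of income spent on x_2.
Plugging in: x_1* = (10·1.52/7)² = 4.7151.

x_1* = 4.7151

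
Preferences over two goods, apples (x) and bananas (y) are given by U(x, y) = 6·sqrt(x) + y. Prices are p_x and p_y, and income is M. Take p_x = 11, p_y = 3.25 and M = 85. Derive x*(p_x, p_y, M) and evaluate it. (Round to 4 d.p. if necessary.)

x* = 0.7856

Thus x* = (3·p_y/p_x)² — independent of M — with the rest of income spent on y.
Plugging in: x* = (3·3.25/11)² = 0.7856.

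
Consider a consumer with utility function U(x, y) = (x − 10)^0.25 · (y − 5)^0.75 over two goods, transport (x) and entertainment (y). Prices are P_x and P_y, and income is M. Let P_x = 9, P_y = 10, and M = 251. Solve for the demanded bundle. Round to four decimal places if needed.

Let x' = x−10, y' = y−5. MRS = (1/3)·y'/x' = P_x/P_y.
After buying the subsistence bundle (10, 5), a share 0.25 of the remaining income goes to x: x* = 10 + 0.25·(M − 10P_x − 5P_y)/P_x.
Discretionary income = 251 − 10·9 − 5·10 = 111; x* = 10 + 0.25·111/9 = 13.0833; y* = 5 + 0.75·111/10 = 13.325.

x* = 13.0833, y* = 13.325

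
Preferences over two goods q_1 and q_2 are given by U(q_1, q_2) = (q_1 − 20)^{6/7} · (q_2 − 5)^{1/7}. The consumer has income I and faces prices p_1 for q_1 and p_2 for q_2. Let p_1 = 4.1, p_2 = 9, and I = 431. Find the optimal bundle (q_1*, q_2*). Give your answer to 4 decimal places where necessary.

q_1* = 83.554, q_2* = 9.8254

MRS = 6·(q_2−5)/(q_1−20). Tangency with p_1/p_2 gives q_2−5 = (1/6)·(p_1/p_2)·(q_1−20).
After buying the subsistence bundle (20, 5), a share 6/7 of the remaining income goes to q_1: q_1* = 20 + 6/7·(I − 20p_1 − 5p_2)/p_1.
Discretionary income = 431 − 20·4.1 − 5·9 = 304; q_1* = 20 + 6/7·304/4.1 = 83.554; q_2* = 5 + 1/7·304/9 = 9.8254.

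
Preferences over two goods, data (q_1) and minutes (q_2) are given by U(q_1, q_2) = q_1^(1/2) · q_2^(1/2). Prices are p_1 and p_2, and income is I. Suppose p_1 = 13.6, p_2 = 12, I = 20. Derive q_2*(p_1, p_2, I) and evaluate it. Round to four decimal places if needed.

MU_q_1/MU_q_2 = (0.5·q_2)/(0.5·q_1); tangency sets this equal to p_1/p_2.
So 0.5·p_2·q_2 = 0.5·p_1·q_1; combined with the budget, a share 0.5 of income goes to q_1.
Demand: q_1*(p_1,p_2,I) = 0.5·I/p_1 and q_2* = 0.5·I/p_2.
At p_1=13.6, p_2=12, I=20: q_2* = 0.5·20/12 = 0.8333.

q_2* = 0.8333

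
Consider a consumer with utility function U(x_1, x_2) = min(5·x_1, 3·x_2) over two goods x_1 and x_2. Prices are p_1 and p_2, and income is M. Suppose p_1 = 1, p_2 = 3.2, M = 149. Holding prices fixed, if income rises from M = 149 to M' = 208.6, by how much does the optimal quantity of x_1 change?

Δx_1* = 9.4105

Leontief preferences: the optimum is at the kink where x_1/3 = x_2/5, i.e. x_2 = (5/3)·x_1.
Budget: p_1·x_1 + p_2·(5/3)·x_1 = M, so (3·p_1 + 5·p_2)·x_1 = 3·M.
Demand: x_1*(p_1,p_2,M) = 3·M/(3·p_1 + 5·p_2), x_2* = 5·M/(3·p_1 + 5·p_2).
Here 3·1 + 5·3.2 = 19, giving x_1* = 23.5263.
At M' = 208.6: x_1* = 32.9368. Change: 32.9368 − 23.5263 = 9.4105.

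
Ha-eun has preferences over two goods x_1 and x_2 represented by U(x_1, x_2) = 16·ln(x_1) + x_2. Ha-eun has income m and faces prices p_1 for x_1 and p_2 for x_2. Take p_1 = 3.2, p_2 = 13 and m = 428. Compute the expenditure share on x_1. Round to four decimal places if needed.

MU_x_1 = 16/x_1, MU_x_2 = 1. Tangency: 16/x_1 = p_1/p_2.
So x_1*(p_1,p_2) = 16·p_2/p_1, independent of income; and x_2* = (m − 16·p_2)/p_2.
At the given prices: x_1* = 16·13/3.2 = 65, and x_2* = 16.9231.
Expenditure on x_1: 3.2·65 = 208; share = 0.486.

share on x_1 = 0.486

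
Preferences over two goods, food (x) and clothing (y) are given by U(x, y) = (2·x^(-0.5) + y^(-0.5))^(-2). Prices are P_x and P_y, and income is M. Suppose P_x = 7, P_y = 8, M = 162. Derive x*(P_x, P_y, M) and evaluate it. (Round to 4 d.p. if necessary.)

MRS = MU_x/MU_y = 2·(y/x)^(1.5). Set equal to P_x/P_y.
Hence y/x = ((1/2)·P_x/P_y)^(1/(1.5)), i.e. raised to the 2/3 power.
Substitute y = (y/x)·x into the budget: x* = M/(P_x + P_y·(y/x)).
Numerically y/x = 0.576305, so x* = 162/(7 + 8·0.576305) = 13.953.

x* = 13.953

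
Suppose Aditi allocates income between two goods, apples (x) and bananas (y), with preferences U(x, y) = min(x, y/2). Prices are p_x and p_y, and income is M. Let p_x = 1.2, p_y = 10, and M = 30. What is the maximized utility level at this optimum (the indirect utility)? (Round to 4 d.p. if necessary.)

V = 1.4151

Leontief preferences: the optimum is at the kink where x/1 = y/2, i.e. y = 2·x.
Budget: p_x·x + p_y·2·x = M, so (p_x + 2·p_y)·x = M.
Demand: x*(p_x,p_y,M) = M/(p_x + 2·p_y), y* = 2·M/(p_x + 2·p_y).
Here 1.2 + 2·10 = 21.2, giving x* = 1.4151 and y* = 2.8302.
Utility at the optimum: U(1.4151, 2.8302) = 1.4151.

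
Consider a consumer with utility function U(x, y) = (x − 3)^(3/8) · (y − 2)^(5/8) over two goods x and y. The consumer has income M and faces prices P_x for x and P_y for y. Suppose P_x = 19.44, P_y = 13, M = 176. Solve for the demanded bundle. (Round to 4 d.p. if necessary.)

After buying the subsistence bundle (3, 2), a share 0.375 of the remaining income goes to x: x* = 3 + 0.375·(M − 3P_x − 2P_y)/P_x.
Discretionary income = 176 − 3·19.44 − 2·13 = 91.68; x* = 3 + 0.375·91.68/19.44 = 4.7685; y* = 2 + 0.625·91.68/13 = 6.4077.

x* = 4.7685, y* = 6.4077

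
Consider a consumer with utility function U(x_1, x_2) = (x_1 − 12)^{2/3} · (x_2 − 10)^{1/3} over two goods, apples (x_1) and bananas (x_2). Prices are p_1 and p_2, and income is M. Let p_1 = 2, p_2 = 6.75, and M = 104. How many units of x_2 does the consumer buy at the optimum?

This is Cobb-Douglas in (x_1−12, x_2−10): tangency gives 2/3·p_2·(x_2−10) = 1/3·p_1·(x_1−12).
Substituting into the budget: x_1* = 12 + 2/3·(M − 12·p_1 − 10·p_2)/p_1, and x_2* = 10 + 1/3·(…)/p_2.
Discretionary income = 104 − 12·2 − 10·6.75 = 12.5; x_2* = 10 + 1/3·12.5/6.75 = 10.6173.

x_2* = 10.6173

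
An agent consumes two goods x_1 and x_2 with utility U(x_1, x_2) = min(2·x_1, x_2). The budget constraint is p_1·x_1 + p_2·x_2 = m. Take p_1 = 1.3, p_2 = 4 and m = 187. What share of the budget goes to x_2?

share on x_2 = 0.8602

Demand: x_1*(p_1,p_2,m) = m/(p_1 + 2·p_2), x_2* = 2·m/(p_1 + 2·p_2).
Here 1.3 + 2·4 = 9.3, giving x_1* = 20.1075 and x_2* = 40.2151.
Expenditure on x_2: 4·40.2151 = 160.8602; share = 0.8602.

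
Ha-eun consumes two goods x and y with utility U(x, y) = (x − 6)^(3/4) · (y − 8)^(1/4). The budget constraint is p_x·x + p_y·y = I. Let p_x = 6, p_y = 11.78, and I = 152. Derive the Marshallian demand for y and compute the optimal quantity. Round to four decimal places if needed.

y* = 8.4618

Let x' = x−6, y' = y−8. MRS = 3·y'/x' = p_x/p_y.
Substituting into the budget: x* = 6 + 0.75·(I − 6·p_x − 8·p_y)/p_x, and y* = 8 + 0.25·(…)/p_y.
Discretionary income = 152 − 6·6 − 8·11.78 = 21.76; y* = 8 + 0.25·21.76/11.78 = 8.4618.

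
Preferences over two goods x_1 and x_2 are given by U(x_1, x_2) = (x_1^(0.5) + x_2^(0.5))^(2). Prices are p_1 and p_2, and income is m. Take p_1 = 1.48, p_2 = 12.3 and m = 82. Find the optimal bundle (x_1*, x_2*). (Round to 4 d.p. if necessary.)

With the ratio pinned down, the budget gives x_1* = m/(p_1 + p_2·(x_2/x_1)) and x_2* = (x_2/x_1)·x_1*.
Numerically x_2/x_1 = 0.014478, so x_1* = 82/(1.48 + 12.3·0.014478) = 49.4548 and x_2* = 0.014478·49.4548 = 0.716.

x_1* = 49.4548, x_2* = 0.716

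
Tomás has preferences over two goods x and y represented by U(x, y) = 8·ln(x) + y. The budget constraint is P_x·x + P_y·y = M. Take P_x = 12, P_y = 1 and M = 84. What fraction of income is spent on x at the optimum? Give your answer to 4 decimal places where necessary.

MU_x = 8/x, MU_y = 1. Tangency: 8/x = P_x/P_y.
So x*(P_x,P_y) = 8·P_y/P_x, independent of income; and y* = (M − 8·P_y)/P_y.
At the given prices: x* = 8·1/12 = 0.6667, and y* = 76.
Expenditure on x: 12·0.6667 = 8; share = 0.0952.

share on x = 0.0952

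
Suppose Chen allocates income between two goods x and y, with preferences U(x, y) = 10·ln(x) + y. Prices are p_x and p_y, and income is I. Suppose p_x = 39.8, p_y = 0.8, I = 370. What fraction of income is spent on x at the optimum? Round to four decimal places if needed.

MU_x = 10/x, MU_y = 1. Tangency: 10/x = p_x/p_y.
So x*(p_x,p_y) = 10·p_y/p_x, independent of income; and y* = (I − 10·p_y)/p_y.
At the given prices: x* = 10·0.8/39.8 = 0.201, and y* = 452.5.
Expenditure on x: 39.8·0.201 = 8; share = 0.0216.

share on x = 0.0216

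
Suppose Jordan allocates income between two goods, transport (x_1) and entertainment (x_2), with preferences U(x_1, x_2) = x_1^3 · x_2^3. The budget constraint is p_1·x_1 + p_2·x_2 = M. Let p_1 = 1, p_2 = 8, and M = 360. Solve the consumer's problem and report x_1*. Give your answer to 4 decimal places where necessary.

x_1* = 180

Tangency: MRS = x_2/x_1 = p_1/p_2.
So 3·p_2·x_2 = 3·p_1·x_1; combined with the budget, a share 0.5 of income goes to x_1.
Demand: x_1*(p_1,p_2,M) = 0.5·M/p_1 and x_2* = 0.5·M/p_2.
At p_1=1, p_2=8, M=360: x_1* = 0.5·360/1 = 180.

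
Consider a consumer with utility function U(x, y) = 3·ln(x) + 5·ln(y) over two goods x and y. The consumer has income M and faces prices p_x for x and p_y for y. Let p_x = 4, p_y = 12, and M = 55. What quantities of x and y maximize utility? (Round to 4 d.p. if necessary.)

MU_x/MU_y = (3·y)/(5·x); tangency sets this equal to p_x/p_y.
So 3·p_y·y = 5·p_x·x; combined with the budget, a share 0.375 of income goes to x.
Demand: x*(p_x,p_y,M) = 0.375·M/p_x and y* = 0.625·M/p_y.
At p_x=4, p_y=12, M=55: x* = 0.375·55/4 = 5.1562, y* = 2.8646.

x* = 5.1562, y* = 2.8646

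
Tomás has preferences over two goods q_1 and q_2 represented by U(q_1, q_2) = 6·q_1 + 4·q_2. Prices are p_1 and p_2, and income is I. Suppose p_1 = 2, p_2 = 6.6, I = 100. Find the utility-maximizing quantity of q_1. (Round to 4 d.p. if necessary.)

q_1 gives more utility per dollar, so spend all income on q_1: q_1* = I/p_1, q_2* = 0.
Numerically: q_1* = 50, q_2* = 0.

q_1* = 50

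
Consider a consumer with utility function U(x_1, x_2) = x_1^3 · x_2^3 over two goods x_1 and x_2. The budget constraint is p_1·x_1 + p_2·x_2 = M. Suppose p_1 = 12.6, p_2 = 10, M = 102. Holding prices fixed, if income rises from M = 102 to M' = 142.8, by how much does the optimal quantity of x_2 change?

Δx_2* = 2.04

MU_x_1/MU_x_2 = (3·x_2)/(3·x_1); tangency sets this equal to p_1/p_2.
So 3·p_2·x_2 = 3·p_1·x_1; combined with the budget, a share 0.5 of income goes to x_1.
Demand: x_1*(p_1,p_2,M) = 0.5·M/p_1 and x_2* = 0.5·M/p_2.
At p_1=12.6, p_2=10, M=102: x_2* = 0.5·102/10 = 5.1.
At M' = 142.8: x_2* = 7.14. Change: 7.14 − 5.1 = 2.04.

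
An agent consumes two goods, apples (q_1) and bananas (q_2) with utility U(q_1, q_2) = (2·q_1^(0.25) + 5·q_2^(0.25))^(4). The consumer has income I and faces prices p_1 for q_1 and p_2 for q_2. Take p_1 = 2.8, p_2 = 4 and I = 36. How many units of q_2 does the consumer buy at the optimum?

From the CES first-order condition, (2/5)·(q_2/q_1)^(0.75) = p_1/p_2.
Solve for the ratio: q_2/q_1 = [(5/2)·p_1/p_2]^(4/3).
With the ratio pinned down, the budget gives q_1* = I/(p_1 + p_2·(q_2/q_1)) and q_2* = (q_2/q_1)·q_1*.
Numerically q_2/q_1 = 2.108874, so q_1* = 36/(2.8 + 4·2.108874) = 3.2041 and q_2* = 2.108874·3.2041 = 6.7571.

q_2* = 6.7571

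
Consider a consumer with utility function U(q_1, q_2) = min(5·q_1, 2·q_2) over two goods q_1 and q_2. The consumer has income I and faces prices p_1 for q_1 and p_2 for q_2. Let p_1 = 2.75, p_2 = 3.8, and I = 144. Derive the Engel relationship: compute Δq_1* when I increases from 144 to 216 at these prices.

Δq_1* = 5.8776

With perfect complements, no substitution: consume in ratio q_1:q_2 = 2:5.
Budget: p_1·q_1 + p_2·(5/2)·q_1 = I, so (2·p_1 + 5·p_2)·q_1 = 2·I.
Demand: q_1*(p_1,p_2,I) = 2·I/(2·p_1 + 5·p_2), q_2* = 5·I/(2·p_1 + 5·p_2).
Here 2·2.75 + 5·3.8 = 24.5, giving q_1* = 11.7551.
At I' = 216: q_1* = 17.6327. Change: 17.6327 − 11.7551 = 5.8776.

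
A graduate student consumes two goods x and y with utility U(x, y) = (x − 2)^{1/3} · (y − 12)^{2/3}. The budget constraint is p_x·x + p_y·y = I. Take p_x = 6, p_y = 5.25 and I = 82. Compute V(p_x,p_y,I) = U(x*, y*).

Discretionary income = 82 − 2·6 − 12·5.25 = 7; x* = 2 + 1/3·7/6 = 2.3889; y* = 12 + 2/3·7/5.25 = 12.8889.
Utility at the optimum: U(2.3889, 12.8889) = 0.6748.

V = 0.6748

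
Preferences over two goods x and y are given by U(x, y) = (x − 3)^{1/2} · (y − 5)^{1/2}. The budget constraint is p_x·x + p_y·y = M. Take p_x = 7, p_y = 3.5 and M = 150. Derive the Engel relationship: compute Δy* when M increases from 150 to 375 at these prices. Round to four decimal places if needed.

Discretionary income = 150 − 3·7 − 5·3.5 = 111.5; y* = 5 + 0.5·111.5/3.5 = 20.9286.
At M' = 375: y* = 53.0714. Change: 53.0714 − 20.9286 = 32.1429.

Δy* = 32.1429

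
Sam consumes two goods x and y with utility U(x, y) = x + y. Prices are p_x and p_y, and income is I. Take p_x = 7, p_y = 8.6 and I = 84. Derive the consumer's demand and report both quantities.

Perfect substitutes: compare marginal utility per dollar. 1/p_x vs 1/p_y → 0.1429 vs 0.1163.
x gives more utility per dollar, so spend all income on x: x* = I/p_x, y* = 0.
Numerically: x* = 12, y* = 0.

x* = 12, y* = 0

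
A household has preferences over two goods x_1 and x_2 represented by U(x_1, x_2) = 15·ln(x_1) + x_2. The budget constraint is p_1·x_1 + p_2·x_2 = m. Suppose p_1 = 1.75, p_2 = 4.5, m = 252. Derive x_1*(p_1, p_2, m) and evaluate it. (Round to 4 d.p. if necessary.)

Set MRS = p_1/p_2: (15/x_1)/1 = p_1/p_2.
So x_1*(p_1,p_2) = 15·p_2/p_1, independent of income; and x_2* = (m − 15·p_2)/p_2.
At the given prices: x_1* = 15·4.5/1.75 = 38.5714.

x_1* = 38.5714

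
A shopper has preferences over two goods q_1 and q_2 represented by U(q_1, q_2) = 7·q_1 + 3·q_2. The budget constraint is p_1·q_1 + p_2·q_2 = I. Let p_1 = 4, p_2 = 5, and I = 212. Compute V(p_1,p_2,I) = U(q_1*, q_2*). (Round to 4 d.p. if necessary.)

V = 371

q_1 gives more utility per dollar, so spend all income on q_1: q_1* = I/p_1, q_2* = 0.
Numerically: q_1* = 53, q_2* = 0.
Utility at the optimum: U(53, 0) = 371.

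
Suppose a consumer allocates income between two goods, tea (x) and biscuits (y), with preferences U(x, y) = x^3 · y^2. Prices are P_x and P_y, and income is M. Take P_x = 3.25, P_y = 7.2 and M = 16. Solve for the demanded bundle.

MU_x/MU_y = (3·y)/(2·x); tangency sets this equal to P_x/P_y.
Rearranging, P_y·y = (2/3)·P_x·x. Substituting into the budget gives P_x·x·(1 + (2/3)) = M.
Demand: x*(P_x,P_y,M) = 0.6·M/P_x and y* = 0.4·M/P_y.
At P_x=3.25, P_y=7.2, M=16: x* = 0.6·16/3.25 = 2.9538, y* = 0.8889.

x* = 2.9538, y* = 0.8889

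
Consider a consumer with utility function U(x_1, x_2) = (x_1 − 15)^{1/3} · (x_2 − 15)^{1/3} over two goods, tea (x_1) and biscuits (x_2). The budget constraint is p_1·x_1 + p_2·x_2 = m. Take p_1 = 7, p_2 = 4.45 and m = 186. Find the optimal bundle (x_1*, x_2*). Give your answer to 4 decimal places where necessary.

After buying the subsistence bundle (15, 15), a share 0.5 of the remaining income goes to x_1: x_1* = 15 + 0.5·(m − 15p_1 − 15p_2)/p_1.
Discretionary income = 186 − 15·7 − 15·4.45 = 14.25; x_1* = 15 + 0.5·14.25/7 = 16.0179; x_2* = 15 + 0.5·14.25/4.45 = 16.6011.

x_1* = 16.0179, x_2* = 16.6011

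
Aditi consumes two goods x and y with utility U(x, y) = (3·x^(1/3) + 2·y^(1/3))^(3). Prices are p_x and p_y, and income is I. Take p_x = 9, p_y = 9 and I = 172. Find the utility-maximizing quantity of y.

MRS = MU_x/MU_y = (3/2)·(y/x)^(2/3). Set equal to p_x/p_y.
Hence y/x = ((2/3)·p_x/p_y)^(1/(2/3)), i.e. raised to the 1.5 power.
With the ratio pinned down, the budget gives x* = I/(p_x + p_y·(y/x)) and y* = (y/x)·x*.
Numerically y/x = 0.544331, so x* = 172/(9 + 9·0.544331) = 12.375 and y* = 0.544331·12.375 = 6.7361.

y* = 6.7361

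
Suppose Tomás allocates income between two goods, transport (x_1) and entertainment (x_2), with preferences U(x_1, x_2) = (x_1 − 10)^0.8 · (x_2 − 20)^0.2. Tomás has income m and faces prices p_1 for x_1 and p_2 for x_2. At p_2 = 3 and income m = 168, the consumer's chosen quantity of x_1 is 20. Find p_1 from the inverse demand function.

p_1 = 4.8

This is Cobb-Douglas in (x_1−10, x_2−20): tangency gives 0.8·p_2·(x_2−20) = 0.2·p_1·(x_1−10).
Substituting into the budget: x_1* = 10 + 0.8·(m − 10·p_1 − 20·p_2)/p_1, and x_2* = 20 + 0.2·(…)/p_2.
Set x_1* = 20 in the demand function and solve for p_1: p_1 = 4.8.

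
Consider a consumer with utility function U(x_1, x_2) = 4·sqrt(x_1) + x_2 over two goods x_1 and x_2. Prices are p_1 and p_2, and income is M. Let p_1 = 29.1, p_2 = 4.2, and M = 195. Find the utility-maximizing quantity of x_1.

x_1* = 0.0833

Set MRS = p_1/p_2: 2·x_1^(−1/2) = p_1/p_2.
Solve: √x_1 = 2·p_2/p_1, so x_1*(p_1,p_2) = (2·p_2/p_1)², and x_2* = (M − p_1·x_1*)/p_2.
Plugging in: x_1* = (2·4.2/29.1)² = 0.0833.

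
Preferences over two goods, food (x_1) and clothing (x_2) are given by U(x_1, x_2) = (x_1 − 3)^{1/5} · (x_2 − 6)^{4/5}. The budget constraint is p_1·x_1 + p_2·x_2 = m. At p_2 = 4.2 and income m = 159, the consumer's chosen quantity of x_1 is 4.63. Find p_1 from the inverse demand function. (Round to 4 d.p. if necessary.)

p_1 = 12

Let x_1' = x_1−3, x_2' = x_2−6. MRS = (1/4)·x_2'/x_1' = p_1/p_2.
After buying the subsistence bundle (3, 6), a share 0.2 of the remaining income goes to x_1: x_1* = 3 + 0.2·(m − 3p_1 − 6p_2)/p_1.
Set x_1* = 4.63 in the demand function and solve for p_1: p_1 = 12.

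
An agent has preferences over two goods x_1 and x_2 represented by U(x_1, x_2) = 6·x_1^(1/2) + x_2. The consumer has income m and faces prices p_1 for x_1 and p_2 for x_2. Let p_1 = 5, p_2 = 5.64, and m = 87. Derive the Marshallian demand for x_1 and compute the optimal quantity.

Utility is quasi-linear in x_2; the FOC for x_1 is 3/√x_1 = p_1/p_2.
Solve: √x_1 = 3·p_2/p_1, so x_1*(p_1,p_2) = (3·p_2/p_1)², and x_2* = (m − p_1·x_1*)/p_2.
Plugging in: x_1* = (3·5.64/5)² = 11.4515.

x_1* = 11.4515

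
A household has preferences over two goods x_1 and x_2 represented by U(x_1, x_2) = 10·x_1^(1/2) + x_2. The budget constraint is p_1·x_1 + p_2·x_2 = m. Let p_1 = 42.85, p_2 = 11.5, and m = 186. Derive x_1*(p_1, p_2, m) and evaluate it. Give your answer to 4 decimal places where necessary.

MU_x_1 = 5/√x_1, MU_x_2 = 1. Tangency: 5/√x_1 = p_1/p_2.
Thus x_1* = (5·p_2/p_1)² — independent of m — with the rest of income spent on x_2.
Plugging in: x_1* = (5·11.5/42.85)² = 1.8007.

x_1* = 1.8007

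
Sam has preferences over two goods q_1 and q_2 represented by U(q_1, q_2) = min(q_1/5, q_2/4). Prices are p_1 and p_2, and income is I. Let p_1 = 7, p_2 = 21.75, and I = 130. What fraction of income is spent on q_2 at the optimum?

share on q_2 = 0.7131

Here 5·7 + 4·21.75 = 122, giving q_1* = 5.3279 and q_2* = 4.2623.
Expenditure on q_2: 21.75·4.2623 = 92.7049; share = 0.7131.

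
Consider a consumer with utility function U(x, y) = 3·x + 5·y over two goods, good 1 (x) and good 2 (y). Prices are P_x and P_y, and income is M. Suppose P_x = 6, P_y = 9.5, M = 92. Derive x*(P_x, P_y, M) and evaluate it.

x* = 0

Perfect substitutes: compare marginal utility per dollar. 3/P_x vs 5/P_y → 0.5 vs 0.5263.
y gives more utility per dollar, so spend all income on y: y* = M/P_y, x* = 0.
Numerically: x* = 0, y* = 9.6842.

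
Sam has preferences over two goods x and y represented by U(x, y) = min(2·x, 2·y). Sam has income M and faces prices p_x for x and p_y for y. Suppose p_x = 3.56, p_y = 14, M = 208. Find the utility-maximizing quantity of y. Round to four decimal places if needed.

y* = 11.8451

Demand: x*(p_x,p_y,M) = 2·M/(2·p_x + 2·p_y), y* = 2·M/(2·p_x + 2·p_y).
Here 2·3.56 + 2·14 = 35.12, giving y* = 11.8451.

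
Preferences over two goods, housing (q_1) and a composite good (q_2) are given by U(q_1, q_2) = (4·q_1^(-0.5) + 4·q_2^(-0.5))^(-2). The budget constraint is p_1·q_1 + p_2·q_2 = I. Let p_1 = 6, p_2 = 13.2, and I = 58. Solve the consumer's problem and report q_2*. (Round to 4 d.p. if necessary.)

Numerically q_2/q_1 = 0.591178, so q_1* = 58/(6 + 13.2·0.591178) = 4.2018 and q_2* = 0.591178·4.2018 = 2.484.

q_2* = 2.484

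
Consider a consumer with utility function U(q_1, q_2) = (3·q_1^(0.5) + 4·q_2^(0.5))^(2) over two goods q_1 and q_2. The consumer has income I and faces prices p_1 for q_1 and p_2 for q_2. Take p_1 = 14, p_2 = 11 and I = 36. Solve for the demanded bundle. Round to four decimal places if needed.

q_1* = 0.7881, q_2* = 2.2696

MRS = MU_q_1/MU_q_2 = (3/4)·(q_2/q_1)^(0.5). Set equal to p_1/p_2.
Hence q_2/q_1 = ((4/3)·p_1/p_2)^(1/(0.5)), i.e. raised to the 2 power.
With the ratio pinned down, the budget gives q_1* = I/(p_1 + p_2·(q_2/q_1)) and q_2* = (q_2/q_1)·q_1*.
Numerically q_2/q_1 = 2.879706, so q_1* = 36/(14 + 11·2.879706) = 0.7881 and q_2* = 2.879706·0.7881 = 2.2696.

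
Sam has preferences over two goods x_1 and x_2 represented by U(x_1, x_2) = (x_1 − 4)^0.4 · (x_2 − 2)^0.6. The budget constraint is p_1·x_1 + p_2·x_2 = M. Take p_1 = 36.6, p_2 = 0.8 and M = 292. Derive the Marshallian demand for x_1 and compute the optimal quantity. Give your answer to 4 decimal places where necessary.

x_1* = 5.5738

Let x_1' = x_1−4, x_2' = x_2−2. MRS = (2/3)·x_2'/x_1' = p_1/p_2.
Substituting into the budget: x_1* = 4 + 0.4·(M − 4·p_1 − 2·p_2)/p_1, and x_2* = 2 + 0.6·(…)/p_2.
Discretionary income = 292 − 4·36.6 − 2·0.8 = 144; x_1* = 4 + 0.4·144/36.6 = 5.5738.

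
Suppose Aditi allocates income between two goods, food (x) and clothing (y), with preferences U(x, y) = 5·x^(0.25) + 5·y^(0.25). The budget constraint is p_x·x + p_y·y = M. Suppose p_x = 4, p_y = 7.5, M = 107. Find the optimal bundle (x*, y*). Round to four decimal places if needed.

x* = 14.7712, y* = 6.3887

MRS = MU_x/MU_y = (y/x)^(0.75). Set equal to p_x/p_y.
Solve for the ratio: y/x = [p_x/p_y]^(4/3).
With the ratio pinned down, the budget gives x* = M/(p_x + p_y·(y/x)) and y* = (y/x)·x*.
Numerically y/x = 0.432512, so x* = 107/(4 + 7.5·0.432512) = 14.7712 and y* = 0.432512·14.7712 = 6.3887.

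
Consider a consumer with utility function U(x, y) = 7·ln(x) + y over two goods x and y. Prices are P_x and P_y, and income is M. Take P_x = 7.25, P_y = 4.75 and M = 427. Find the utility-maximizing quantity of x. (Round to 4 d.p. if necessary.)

x* = 4.5862

Set MRS = P_x/P_y: (7/x)/1 = P_x/P_y.
So x*(P_x,P_y) = 7·P_y/P_x, independent of income; and y* = (M − 7·P_y)/P_y.
At the given prices: x* = 7·4.75/7.25 = 4.5862.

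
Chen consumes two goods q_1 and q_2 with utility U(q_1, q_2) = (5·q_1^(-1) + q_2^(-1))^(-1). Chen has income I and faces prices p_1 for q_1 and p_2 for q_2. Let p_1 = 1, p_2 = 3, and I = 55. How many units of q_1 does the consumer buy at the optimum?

MRS = MU_q_1/MU_q_2 = 5·(q_2/q_1)^(2). Set equal to p_1/p_2.
Solve for the ratio: q_2/q_1 = [(1/5)·p_1/p_2]^(0.5).
Substitute q_2 = (q_2/q_1)·q_1 into the budget: q_1* = I/(p_1 + p_2·(q_2/q_1)).
Numerically q_2/q_1 = 0.258199, so q_1* = 55/(1 + 3·0.258199) = 30.993.

q_1* = 30.993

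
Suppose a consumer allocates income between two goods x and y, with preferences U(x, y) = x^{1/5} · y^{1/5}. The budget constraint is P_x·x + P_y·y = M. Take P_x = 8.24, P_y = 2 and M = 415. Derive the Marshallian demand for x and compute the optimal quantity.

Tangency: MRS = y/x = P_x/P_y.
Rearranging, P_y·y = P_x·x. Substituting into the budget gives P_x·x·(1 + 1) = M.
Demand: x*(P_x,P_y,M) = 0.5·M/P_x and y* = 0.5·M/P_y.
At P_x=8.24, P_y=2, M=415: x* = 0.5·415/8.24 = 25.182.

x* = 25.182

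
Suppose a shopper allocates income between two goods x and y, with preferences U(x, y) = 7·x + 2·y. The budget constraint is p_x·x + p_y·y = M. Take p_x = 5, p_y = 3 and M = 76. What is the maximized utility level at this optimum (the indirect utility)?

Linear utility — the consumer picks whichever good has higher MU/price: 7/5 = 1.4 vs 2/3 = 0.6667.
x gives more utility per dollar, so spend all income on x: x* = M/p_x, y* = 0.
Numerically: x* = 15.2, y* = 0.
Utility at the optimum: U(15.2, 0) = 106.4.

V = 106.4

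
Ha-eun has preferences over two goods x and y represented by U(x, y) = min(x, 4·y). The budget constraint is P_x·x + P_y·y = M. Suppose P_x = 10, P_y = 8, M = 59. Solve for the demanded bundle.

Leontief preferences: the optimum is at the kink where x/4 = y/1, i.e. y = (1/4)·x.
Budget: P_x·x + P_y·(1/4)·x = M, so (4·P_x + P_y)·x = 4·M.
Demand: x*(P_x,P_y,M) = 4·M/(4·P_x + P_y), y* = M/(4·P_x + P_y).
Here 4·10 + 8 = 48, giving x* = 4.9167 and y* = 1.2292.

x* = 4.9167, y* = 1.2292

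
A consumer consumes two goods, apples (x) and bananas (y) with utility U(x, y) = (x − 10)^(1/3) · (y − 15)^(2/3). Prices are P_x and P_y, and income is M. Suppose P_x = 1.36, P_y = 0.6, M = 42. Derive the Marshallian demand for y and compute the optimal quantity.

Let x' = x−10, y' = y−15. MRS = (1/2)·y'/x' = P_x/P_y.
After buying the subsistence bundle (10, 15), a share 1/3 of the remaining income goes to x: x* = 10 + 1/3·(M − 10P_x − 15P_y)/P_x.
Discretionary income = 42 − 10·1.36 − 15·0.6 = 19.4; y* = 15 + 2/3·19.4/0.6 = 36.5556.

y* = 36.5556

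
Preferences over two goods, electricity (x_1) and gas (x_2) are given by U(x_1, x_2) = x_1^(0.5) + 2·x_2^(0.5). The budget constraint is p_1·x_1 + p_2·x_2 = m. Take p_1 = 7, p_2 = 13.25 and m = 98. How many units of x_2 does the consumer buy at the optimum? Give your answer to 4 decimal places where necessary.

MRS = MU_x_1/MU_x_2 = (1/2)·(x_2/x_1)^(0.5). Set equal to p_1/p_2.
Hence x_2/x_1 = (2·p_1/p_2)^(1/(0.5)), i.e. raised to the 2 power.
Substitute x_2 = (x_2/x_1)·x_1 into the budget: x_1* = m/(p_1 + p_2·(x_2/x_1)).
Numerically x_2/x_1 = 1.116412, so x_1* = 98/(7 + 13.25·1.116412) = 4.497 and x_2* = 1.116412·4.497 = 5.0205.

x_2* = 5.0205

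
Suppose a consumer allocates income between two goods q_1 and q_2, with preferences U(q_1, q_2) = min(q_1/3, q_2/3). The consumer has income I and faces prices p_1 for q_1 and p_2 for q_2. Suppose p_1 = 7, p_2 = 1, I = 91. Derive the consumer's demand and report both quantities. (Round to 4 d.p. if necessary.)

q_1* = 11.375, q_2* = 11.375

Demand: q_1*(p_1,p_2,I) = 3·I/(3·p_1 + 3·p_2), q_2* = 3·I/(3·p_1 + 3·p_2).
Here 3·7 + 3·1 = 24, giving q_1* = 11.375 and q_2* = 11.375.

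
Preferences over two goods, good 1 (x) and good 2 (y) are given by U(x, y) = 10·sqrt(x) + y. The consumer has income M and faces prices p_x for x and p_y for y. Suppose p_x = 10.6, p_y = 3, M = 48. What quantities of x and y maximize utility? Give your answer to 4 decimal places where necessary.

x* = 2.0025, y* = 8.9245

Utility is quasi-linear in y; the FOC for x is 5/√x = p_x/p_y.
Thus x* = (5·p_y/p_x)² — independent of M — with the rest of income spent on y.
Plugging in: x* = (5·3/10.6)² = 2.0025, y* = 8.9245.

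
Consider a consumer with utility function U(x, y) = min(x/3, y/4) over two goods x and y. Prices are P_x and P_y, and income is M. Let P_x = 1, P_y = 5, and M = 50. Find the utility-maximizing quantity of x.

x* = 6.5217

Leontief preferences: the optimum is at the kink where x/3 = y/4, i.e. y = (4/3)·x.
Budget: P_x·x + P_y·(4/3)·x = M, so (3·P_x + 4·P_y)·x = 3·M.
Demand: x*(P_x,P_y,M) = 3·M/(3·P_x + 4·P_y), y* = 4·M/(3·P_x + 4·P_y).
Here 3·1 + 4·5 = 23, giving x* = 6.5217.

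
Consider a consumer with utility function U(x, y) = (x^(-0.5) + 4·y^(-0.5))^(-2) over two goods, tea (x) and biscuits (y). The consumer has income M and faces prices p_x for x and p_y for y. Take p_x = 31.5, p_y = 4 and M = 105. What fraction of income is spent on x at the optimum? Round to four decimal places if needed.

With the ratio pinned down, the budget gives x* = M/(p_x + p_y·(y/x)) and y* = (y/x)·x*.
Numerically y/x = 9.9741, so x* = 105/(31.5 + 4·9.9741) = 1.4707 and y* = 9.9741·1.4707 = 14.6685.
Expenditure on x: 31.5·1.4707 = 46.3259; share = 0.4412.

share on x = 0.4412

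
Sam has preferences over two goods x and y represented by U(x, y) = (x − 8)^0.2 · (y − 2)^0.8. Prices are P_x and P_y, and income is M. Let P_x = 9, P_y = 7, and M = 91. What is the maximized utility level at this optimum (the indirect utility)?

Let x' = x−8, y' = y−2. MRS = (1/4)·y'/x' = P_x/P_y.
Substituting into the budget: x* = 8 + 0.2·(M − 8·P_x − 2·P_y)/P_x, and y* = 2 + 0.8·(…)/P_y.
Discretionary income = 91 − 8·9 − 2·7 = 5; x* = 8 + 0.2·5/9 = 8.1111; y* = 2 + 0.8·5/7 = 2.5714.
Utility at the optimum: U(8.1111, 2.5714) = 0.4118.

V = 0.4118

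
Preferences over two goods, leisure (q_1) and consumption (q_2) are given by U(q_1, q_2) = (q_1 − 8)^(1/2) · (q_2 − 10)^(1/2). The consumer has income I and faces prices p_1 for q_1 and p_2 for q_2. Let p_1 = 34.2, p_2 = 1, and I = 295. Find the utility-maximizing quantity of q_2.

Substituting into the budget: q_1* = 8 + 0.5·(I − 8·p_1 − 10·p_2)/p_1, and q_2* = 10 + 0.5·(…)/p_2.
Discretionary income = 295 − 8·34.2 − 10·1 = 11.4; q_2* = 10 + 0.5·11.4/1 = 15.7.

q_2* = 15.7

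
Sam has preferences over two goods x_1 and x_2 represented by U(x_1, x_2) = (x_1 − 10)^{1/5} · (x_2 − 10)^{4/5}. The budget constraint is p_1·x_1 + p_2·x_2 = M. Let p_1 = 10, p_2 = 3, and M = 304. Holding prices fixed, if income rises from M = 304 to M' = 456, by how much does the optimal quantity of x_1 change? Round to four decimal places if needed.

Let x_1' = x_1−10, x_2' = x_2−10. MRS = (1/4)·x_2'/x_1' = p_1/p_2.
After buying the subsistence bundle (10, 10), a share 0.2 of the remaining income goes to x_1: x_1* = 10 + 0.2·(M − 10p_1 − 10p_2)/p_1.
Discretionary income = 304 − 10·10 − 10·3 = 174; x_1* = 10 + 0.2·174/10 = 13.48.
At M' = 456: x_1* = 16.52. Change: 16.52 − 13.48 = 3.04.

Δx_1* = 3.04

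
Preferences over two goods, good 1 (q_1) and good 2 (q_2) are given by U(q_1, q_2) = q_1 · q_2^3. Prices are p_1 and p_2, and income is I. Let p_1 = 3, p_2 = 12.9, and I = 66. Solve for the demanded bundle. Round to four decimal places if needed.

q_1* = 5.5, q_2* = 3.8372

MU_q_1/MU_q_2 = (q_2)/(3·q_1); tangency sets this equal to p_1/p_2.
So p_2·q_2 = 3·p_1·q_1; combined with the budget, a share 0.25 of income goes to q_1.
Demand: q_1*(p_1,p_2,I) = 0.25·I/p_1 and q_2* = 0.75·I/p_2.
At p_1=3, p_2=12.9, I=66: q_1* = 0.25·66/3 = 5.5, q_2* = 3.8372.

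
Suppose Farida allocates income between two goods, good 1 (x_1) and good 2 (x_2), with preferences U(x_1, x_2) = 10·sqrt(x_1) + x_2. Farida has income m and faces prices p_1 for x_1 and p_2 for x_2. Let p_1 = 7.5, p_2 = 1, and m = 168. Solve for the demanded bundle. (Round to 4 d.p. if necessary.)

Plugging in: x_1* = (5·1/7.5)² = 0.4444, x_2* = 164.6667.

x_1* = 0.4444, x_2* = 164.6667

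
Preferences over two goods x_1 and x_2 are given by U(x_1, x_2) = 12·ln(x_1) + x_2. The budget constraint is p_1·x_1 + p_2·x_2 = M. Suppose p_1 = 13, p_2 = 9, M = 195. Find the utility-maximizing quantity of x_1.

MU_x_1 = 12/x_1, MU_x_2 = 1. Tangency: 12/x_1 = p_1/p_2.
So x_1*(p_1,p_2) = 12·p_2/p_1, independent of income; and x_2* = (M − 12·p_2)/p_2.
At the given prices: x_1* = 12·9/13 = 8.3077.

x_1* = 8.3077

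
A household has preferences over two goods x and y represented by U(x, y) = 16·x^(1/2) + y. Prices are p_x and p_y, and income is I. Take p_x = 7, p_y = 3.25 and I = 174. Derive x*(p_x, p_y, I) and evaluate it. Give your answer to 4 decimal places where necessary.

MU_x = 8/√x, MU_y = 1. Tangency: 8/√x = p_x/p_y.
Solve: √x = 8·p_y/p_x, so x*(p_x,p_y) = (8·p_y/p_x)², and y* = (I − p_x·x*)/p_y.
Plugging in: x* = (8·3.25/7)² = 13.7959.

x* = 13.7959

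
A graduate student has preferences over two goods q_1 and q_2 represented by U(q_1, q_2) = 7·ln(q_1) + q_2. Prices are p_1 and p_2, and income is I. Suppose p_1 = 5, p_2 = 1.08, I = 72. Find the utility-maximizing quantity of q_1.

Set MRS = p_1/p_2: (7/q_1)/1 = p_1/p_2.
So q_1*(p_1,p_2) = 7·p_2/p_1, independent of income; and q_2* = (I − 7·p_2)/p_2.
At the given prices: q_1* = 7·1.08/5 = 1.512.

q_1* = 1.512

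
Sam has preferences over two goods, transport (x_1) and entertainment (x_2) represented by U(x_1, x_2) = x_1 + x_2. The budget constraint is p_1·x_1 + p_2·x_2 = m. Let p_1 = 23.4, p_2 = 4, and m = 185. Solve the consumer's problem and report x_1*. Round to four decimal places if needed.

x_2 gives more utility per dollar, so spend all income on x_2: x_2* = m/p_2, x_1* = 0.
Numerically: x_1* = 0, x_2* = 46.25.

x_1* = 0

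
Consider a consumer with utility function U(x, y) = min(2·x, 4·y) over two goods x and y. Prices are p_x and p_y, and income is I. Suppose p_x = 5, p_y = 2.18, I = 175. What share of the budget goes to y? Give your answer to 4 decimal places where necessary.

share on y = 0.179

With perfect complements, no substitution: consume in ratio x:y = 4:2.
Budget: p_x·x + p_y·(1/2)·x = I, so (4·p_x + 2·p_y)·x = 4·I.
Demand: x*(p_x,p_y,I) = 4·I/(4·p_x + 2·p_y), y* = 2·I/(4·p_x + 2·p_y).
Here 4·5 + 2·2.18 = 24.36, giving x* = 28.7356 and y* = 14.3678.
Expenditure on y: 2.18·14.3678 = 31.3218; share = 0.179.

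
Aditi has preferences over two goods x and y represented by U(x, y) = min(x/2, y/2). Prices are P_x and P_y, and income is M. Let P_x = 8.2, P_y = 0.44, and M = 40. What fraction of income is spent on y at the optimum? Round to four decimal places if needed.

share on y = 0.0509

Leontief preferences: the optimum is at the kink where x/2 = y/2, i.e. y = x.
Budget: P_x·x + P_y·x = M, so (2·P_x + 2·P_y)·x = 2·M.
Demand: x*(P_x,P_y,M) = 2·M/(2·P_x + 2·P_y), y* = 2·M/(2·P_x + 2·P_y).
Here 2·8.2 + 2·0.44 = 17.28, giving x* = 4.6296 and y* = 4.6296.
Expenditure on y: 0.44·4.6296 = 2.037; share = 0.0509.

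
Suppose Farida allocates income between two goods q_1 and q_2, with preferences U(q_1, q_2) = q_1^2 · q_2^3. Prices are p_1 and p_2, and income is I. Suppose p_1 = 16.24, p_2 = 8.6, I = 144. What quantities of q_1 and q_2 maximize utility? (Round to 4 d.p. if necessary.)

q_1* = 3.5468, q_2* = 10.0465

Tangency: MRS = (2/3)·q_2/q_1 = p_1/p_2.
Rearranging, p_2·q_2 = (3/2)·p_1·q_1. Substituting into the budget gives p_1·q_1·(1 + (3/2)) = I.
Demand: q_1*(p_1,p_2,I) = 0.4·I/p_1 and q_2* = 0.6·I/p_2.
At p_1=16.24, p_2=8.6, I=144: q_1* = 0.4·144/16.24 = 3.5468, q_2* = 10.0465.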